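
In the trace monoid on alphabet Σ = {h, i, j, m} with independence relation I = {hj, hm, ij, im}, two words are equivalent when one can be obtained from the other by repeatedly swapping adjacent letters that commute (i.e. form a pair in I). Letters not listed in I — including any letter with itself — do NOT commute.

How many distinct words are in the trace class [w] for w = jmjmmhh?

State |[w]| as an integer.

#0=j has no predecessor
#1=m depends on [0:j]
#2=j depends on [1:m]
#3=m depends on [2:j]
#4=m depends on [3:m]
#5=h has no predecessor
#6=h depends on [5:h]
sources: [0:j, 5:h]
N(rest) = Σ N(rest − s) over sources s of rest; N(one piece) = 1:
  size 1 → [4]=1  [6]=1
  size 2 → [3,4]=1  [4,6]=2  [5,6]=1
  size 3 → [2,3,4]=1  [3,4,6]=3  [4,5,6]=3
  size 4 → [1,2,3,4]=1  [2,3,4,6]=4  [3,4,5,6]=6
  size 5 → [0,1,2,3,4]=1  [1,2,3,4,6]=5  [2,3,4,5,6]=10
  first=0(j) contributes 15
  first=5(h) contributes 6
|[w]| = 21

21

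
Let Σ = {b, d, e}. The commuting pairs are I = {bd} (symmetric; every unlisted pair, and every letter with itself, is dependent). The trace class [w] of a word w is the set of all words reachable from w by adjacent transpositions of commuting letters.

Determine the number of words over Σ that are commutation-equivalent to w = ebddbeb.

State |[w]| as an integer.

drop 0:e onto floor
drop 1:b onto {0:e}
drop 2:d onto {0:e}
drop 3:d onto {2:d}
drop 4:b onto {1:b}
drop 5:e onto {3:d, 4:b}
drop 6:b onto {5:e}
ground layer = {0:e}
drop-orders for the pieces not yet dropped (sum over which currently-grounded one goes next):
  1 to go: {6} 1
  2 to go: {5,6} 1
  3 to go: {3,5,6} 1  {4,5,6} 1
  4 to go: {1,4,5,6} 1  {2,3,5,6} 1  {3,4,5,6} 2
  5 to go: {1,3,4,5,6} 3  {2,3,4,5,6} 3
  if 0:e drops first: 6 orders

6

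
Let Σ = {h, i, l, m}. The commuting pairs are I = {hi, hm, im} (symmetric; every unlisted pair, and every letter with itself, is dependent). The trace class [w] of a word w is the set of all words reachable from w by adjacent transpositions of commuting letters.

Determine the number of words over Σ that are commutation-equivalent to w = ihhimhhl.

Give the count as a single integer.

105

drop 0:i onto floor
drop 1:h onto floor
drop 2:h onto {1:h}
drop 3:i onto {0:i}
drop 4:m onto floor
drop 5:h onto {2:h}
drop 6:h onto {5:h}
drop 7:l onto {3:i, 4:m, 6:h}
ground layer = {0:i, 1:h, 4:m}
drop-orders for the pieces not yet dropped (sum over which currently-grounded one goes next):
  1 to go: {7} 1
  2 to go: {3,7} 1  {4,7} 1  {6,7} 1
  3 to go: {0,3,7} 1  {3,4,7} 2  {3,6,7} 2  {4,6,7} 2  {5,6,7} 1
  4 to go: {0,3,4,7} 3  {0,3,6,7} 3  {2,5,6,7} 1  {3,4,6,7} 6  {3,5,6,7} 3  {4,5,6,7} 3
  5 to go: {0,3,4,6,7} 12  {0,3,5,6,7} 6  {1,2,5,6,7} 1  {2,3,5,6,7} 4  {2,4,5,6,7} 4  {3,4,5,6,7} 12
  6 to go: {0,2,3,5,6,7} 10  {0,3,4,5,6,7} 30  {1,2,3,5,6,7} 5  {1,2,4,5,6,7} 5  {2,3,4,5,6,7} 20
  if 0:i drops first: 30 orders
  if 1:h drops first: 60 orders
  if 4:m drops first: 15 orders
heap linearizations: 105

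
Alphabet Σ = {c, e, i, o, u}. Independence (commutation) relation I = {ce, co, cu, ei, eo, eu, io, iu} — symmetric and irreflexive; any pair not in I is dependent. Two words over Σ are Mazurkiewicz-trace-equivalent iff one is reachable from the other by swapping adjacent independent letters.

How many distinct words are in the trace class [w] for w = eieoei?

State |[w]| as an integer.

60

piece 0:e — minimal
piece 1:i — minimal
piece 2:e rests on {0:e}
piece 3:o — minimal
piece 4:e rests on {2:e}
piece 5:i rests on {1:i}
minimal pieces: {0:e, 1:i, 3:o}
ways to finish when only these pieces remain (= sum over removing one remaining piece with nothing left below it):
  1 left: {3}→1  {4}→1  {5}→1
  2 left: {1,5}→1  {2,4}→1  {3,4}→2  {3,5}→2  {4,5}→2
  3 left: {0,2,4}→1  {1,3,5}→3  {1,4,5}→3  {2,3,4}→3  {2,4,5}→3  {3,4,5}→6
  4 left: {0,2,3,4}→4  {0,2,4,5}→4  {1,2,4,5}→6  {1,3,4,5}→12  {2,3,4,5}→12
  placing 0:e first → 30 extensions
  placing 1:i first → 20 extensions
  placing 3:o first → 10 extensions
total linear extensions = 60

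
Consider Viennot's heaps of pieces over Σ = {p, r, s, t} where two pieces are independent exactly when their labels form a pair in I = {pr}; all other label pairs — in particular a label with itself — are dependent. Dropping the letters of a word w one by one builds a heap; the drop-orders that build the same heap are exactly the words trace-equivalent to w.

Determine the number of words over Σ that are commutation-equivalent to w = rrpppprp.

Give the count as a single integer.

56

0(r) covers ∅
1(r) covers 0:r
2(p) covers ∅
3(p) covers 2:p
4(p) covers 3:p
5(p) covers 4:p
6(r) covers 1:r
7(p) covers 5:p
floor of heap: 0:r, 2:p
completions by unplaced set U, small U first (add the entries for U minus each lowest piece of U):
  |U|=1: {6}:1  {7}:1
  |U|=2: {1,6}:1  {5,7}:1  {6,7}:2
  |U|=3: {0,1,6}:1  {1,6,7}:3  {4,5,7}:1  {5,6,7}:3
  |U|=4: {0,1,6,7}:4  {1,5,6,7}:6  {3,4,5,7}:1  {4,5,6,7}:4
  |U|=5: {0,1,5,6,7}:10  {1,4,5,6,7}:10  {2,3,4,5,7}:1  {3,4,5,6,7}:5
  |U|=6: {0,1,4,5,6,7}:20  {1,3,4,5,6,7}:15  {2,3,4,5,6,7}:6
  start at 0(r): 21
  start at 2(p): 35
sum over floor = 56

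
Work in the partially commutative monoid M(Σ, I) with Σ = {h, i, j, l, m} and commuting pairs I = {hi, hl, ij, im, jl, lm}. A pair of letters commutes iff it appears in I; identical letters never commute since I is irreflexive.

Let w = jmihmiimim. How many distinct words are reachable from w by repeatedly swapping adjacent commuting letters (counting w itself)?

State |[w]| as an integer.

#0=j has no predecessor
#1=m depends on [0:j]
#2=i has no predecessor
#3=h depends on [1:m]
#4=m depends on [3:h]
#5=i depends on [2:i]
#6=i depends on [5:i]
#7=m depends on [4:m]
#8=i depends on [6:i]
#9=m depends on [7:m]
sources: [0:j, 2:i]
N(rest) = Σ N(rest − s) over sources s of rest; N(one piece) = 1:
  size 1 → [8]=1  [9]=1
  size 2 → [6,8]=1  [7,9]=1  [8,9]=2
  size 3 → [4,7,9]=1  [5,6,8]=1  [6,8,9]=3  [7,8,9]=3
  size 4 → [2,5,6,8]=1  [3,4,7,9]=1  [4,7,8,9]=4  [5,6,8,9]=4  [6,7,8,9]=6
  size 5 → [1,3,4,7,9]=1  [2,5,6,8,9]=5  [3,4,7,8,9]=5  [4,6,7,8,9]=10  [5,6,7,8,9]=10
  size 6 → [0,1,3,4,7,9]=1  [1,3,4,7,8,9]=6  [2,5,6,7,8,9]=15  [3,4,6,7,8,9]=15  [4,5,6,7,8,9]=20
  size 7 → [0,1,3,4,7,8,9]=7  [1,3,4,6,7,8,9]=21  [2,4,5,6,7,8,9]=35  [3,4,5,6,7,8,9]=35
  size 8 → [0,1,3,4,6,7,8,9]=28  [1,3,4,5,6,7,8,9]=56  [2,3,4,5,6,7,8,9]=70
  first=0(j) contributes 126
  first=2(i) contributes 84
|[w]| = 210

210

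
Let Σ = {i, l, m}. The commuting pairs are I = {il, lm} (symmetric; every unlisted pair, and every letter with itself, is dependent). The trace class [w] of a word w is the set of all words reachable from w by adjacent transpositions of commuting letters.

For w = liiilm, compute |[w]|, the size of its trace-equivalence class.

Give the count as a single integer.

15

#0=l has no predecessor
#1=i has no predecessor
#2=i depends on [1:i]
#3=i depends on [2:i]
#4=l depends on [0:l]
#5=m depends on [3:i]
sources: [0:l, 1:i]
N(rest) = Σ N(rest − s) over sources s of rest; N(one piece) = 1:
  size 1 → [4]=1  [5]=1
  size 2 → [0,4]=1  [3,5]=1  [4,5]=2
  size 3 → [0,4,5]=3  [2,3,5]=1  [3,4,5]=3
  size 4 → [0,3,4,5]=6  [1,2,3,5]=1  [2,3,4,5]=4
  first=0(l) contributes 5
  first=1(i) contributes 10
|[w]| = 15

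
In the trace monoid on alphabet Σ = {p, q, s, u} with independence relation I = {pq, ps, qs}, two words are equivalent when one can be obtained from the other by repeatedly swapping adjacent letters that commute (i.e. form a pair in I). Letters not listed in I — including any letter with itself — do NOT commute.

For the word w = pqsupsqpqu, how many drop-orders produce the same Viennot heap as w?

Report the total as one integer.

piece 0:p — minimal
piece 1:q — minimal
piece 2:s — minimal
piece 3:u rests on {0:p, 1:q, 2:s}
piece 4:p rests on {3:u}
piece 5:s rests on {3:u}
piece 6:q rests on {3:u}
piece 7:p rests on {4:p}
piece 8:q rests on {6:q}
piece 9:u rests on {5:s, 7:p, 8:q}
minimal pieces: {0:p, 1:q, 2:s}
ways to finish when only these pieces remain (= sum over removing one remaining piece with nothing left below it):
  1 left: {9}→1
  2 left: {5,9}→1  {7,9}→1  {8,9}→1
  3 left: {4,7,9}→1  {5,7,9}→2  {5,8,9}→2  {6,8,9}→1  {7,8,9}→2
  4 left: {4,5,7,9}→3  {4,7,8,9}→3  {5,6,8,9}→3  {5,7,8,9}→6  {6,7,8,9}→3
  5 left: {4,5,7,8,9}→12  {4,6,7,8,9}→6  {5,6,7,8,9}→12
  6 left: {4,5,6,7,8,9}→30
  7 left: {3,4,5,6,7,8,9}→30
  8 left: {0,3,4,5,6,7,8,9}→30  {1,3,4,5,6,7,8,9}→30  {2,3,4,5,6,7,8,9}→30
  placing 0:p first → 60 extensions
  placing 1:q first → 60 extensions
  placing 2:s first → 60 extensions
total linear extensions = 180

180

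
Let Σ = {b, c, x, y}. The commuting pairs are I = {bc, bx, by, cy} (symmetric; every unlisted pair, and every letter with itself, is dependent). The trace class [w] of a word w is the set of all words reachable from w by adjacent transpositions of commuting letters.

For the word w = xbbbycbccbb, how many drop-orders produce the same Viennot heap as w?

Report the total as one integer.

1848

piece 0:x — minimal
piece 1:b — minimal
piece 2:b rests on {1:b}
piece 3:b rests on {2:b}
piece 4:y rests on {0:x}
piece 5:c rests on {0:x}
piece 6:b rests on {3:b}
piece 7:c rests on {5:c}
piece 8:c rests on {7:c}
piece 9:b rests on {6:b}
piece 10:b rests on {9:b}
minimal pieces: {0:x, 1:b}
ways to finish when only these pieces remain (= sum over removing one remaining piece with nothing left below it):
  1 left: {4}→1  {8}→1  {10}→1
  2 left: {4,8}→2  {4,10}→2  {7,8}→1  {8,10}→2  {9,10}→1
  3 left: {4,7,8}→3  {4,8,10}→6  {4,9,10}→3  {5,7,8}→1  {6,9,10}→1  {7,8,10}→3  {8,9,10}→3
  4 left: {3,6,9,10}→1  {4,5,7,8}→4  {4,6,9,10}→4  {4,7,8,10}→12  {4,8,9,10}→12  {5,7,8,10}→4  {6,8,9,10}→4  {7,8,9,10}→6
  5 left: {0,4,5,7,8}→4  {2,3,6,9,10}→1  {3,4,6,9,10}→5  {3,6,8,9,10}→5  {4,5,7,8,10}→20  {4,6,8,9,10}→20  {4,7,8,9,10}→30  {5,7,8,9,10}→10  {6,7,8,9,10}→10
  6 left: {0,4,5,7,8,10}→24  {1,2,3,6,9,10}→1  {2,3,4,6,9,10}→6  {2,3,6,8,9,10}→6  {3,4,6,8,9,10}→30  {3,6,7,8,9,10}→15  {4,5,7,8,9,10}→60  {4,6,7,8,9,10}→60  {5,6,7,8,9,10}→20
  7 left: {0,4,5,7,8,9,10}→84  {1,2,3,4,6,9,10}→7  {1,2,3,6,8,9,10}→7  {2,3,4,6,8,9,10}→42  {2,3,6,7,8,9,10}→21  {3,4,6,7,8,9,10}→105  {3,5,6,7,8,9,10}→35  {4,5,6,7,8,9,10}→140
  8 left: {0,4,5,6,7,8,9,10}→224  {1,2,3,4,6,8,9,10}→56  {1,2,3,6,7,8,9,10}→28  {2,3,4,6,7,8,9,10}→168  {2,3,5,6,7,8,9,10}→56  {3,4,5,6,7,8,9,10}→280
  9 left: {0,3,4,5,6,7,8,9,10}→504  {1,2,3,4,6,7,8,9,10}→252  {1,2,3,5,6,7,8,9,10}→84  {2,3,4,5,6,7,8,9,10}→504
  placing 0:x first → 840 extensions
  placing 1:b first → 1008 extensions
total linear extensions = 1848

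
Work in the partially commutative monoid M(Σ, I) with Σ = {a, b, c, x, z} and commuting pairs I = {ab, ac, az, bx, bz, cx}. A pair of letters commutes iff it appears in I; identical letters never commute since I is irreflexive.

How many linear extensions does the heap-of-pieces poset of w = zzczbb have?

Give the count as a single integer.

#0=z has no predecessor
#1=z depends on [0:z]
#2=c depends on [1:z]
#3=z depends on [2:c]
#4=b depends on [2:c]
#5=b depends on [4:b]
sources: [0:z]
N(rest) = Σ N(rest − s) over sources s of rest; N(one piece) = 1:
  size 1 → [3]=1  [5]=1
  size 2 → [3,5]=2  [4,5]=1
  size 3 → [3,4,5]=3
  size 4 → [2,3,4,5]=3
  first=0(z) contributes 3

3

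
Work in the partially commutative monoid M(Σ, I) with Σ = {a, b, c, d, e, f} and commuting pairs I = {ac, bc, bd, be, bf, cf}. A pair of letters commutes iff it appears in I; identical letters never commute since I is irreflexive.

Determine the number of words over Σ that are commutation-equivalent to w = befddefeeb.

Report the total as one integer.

45

piece 0:b — minimal
piece 1:e — minimal
piece 2:f rests on {1:e}
piece 3:d rests on {2:f}
piece 4:d rests on {3:d}
piece 5:e rests on {4:d}
piece 6:f rests on {5:e}
piece 7:e rests on {6:f}
piece 8:e rests on {7:e}
piece 9:b rests on {0:b}
minimal pieces: {0:b, 1:e}
ways to finish when only these pieces remain (= sum over removing one remaining piece with nothing left below it):
  1 left: {8}→1  {9}→1
  2 left: {0,9}→1  {7,8}→1  {8,9}→2
  3 left: {0,8,9}→3  {6,7,8}→1  {7,8,9}→3
  4 left: {0,7,8,9}→6  {5,6,7,8}→1  {6,7,8,9}→4
  5 left: {0,6,7,8,9}→10  {4,5,6,7,8}→1  {5,6,7,8,9}→5
  6 left: {0,5,6,7,8,9}→15  {3,4,5,6,7,8}→1  {4,5,6,7,8,9}→6
  7 left: {0,4,5,6,7,8,9}→21  {2,3,4,5,6,7,8}→1  {3,4,5,6,7,8,9}→7
  8 left: {0,3,4,5,6,7,8,9}→28  {1,2,3,4,5,6,7,8}→1  {2,3,4,5,6,7,8,9}→8
  placing 0:b first → 9 extensions
  placing 1:e first → 36 extensions
total linear extensions = 45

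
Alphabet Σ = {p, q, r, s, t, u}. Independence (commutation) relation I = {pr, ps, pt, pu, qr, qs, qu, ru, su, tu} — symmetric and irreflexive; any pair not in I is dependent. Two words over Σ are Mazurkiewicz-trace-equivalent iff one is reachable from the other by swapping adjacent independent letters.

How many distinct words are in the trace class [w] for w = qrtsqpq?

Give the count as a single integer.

8

0(q) covers ∅
1(r) covers ∅
2(t) covers 0:q, 1:r
3(s) covers 2:t
4(q) covers 2:t
5(p) covers 4:q
6(q) covers 5:p
floor of heap: 0:q, 1:r
completions by unplaced set U, small U first (add the entries for U minus each lowest piece of U):
  |U|=1: {3}:1  {6}:1
  |U|=2: {3,6}:2  {5,6}:1
  |U|=3: {3,5,6}:3  {4,5,6}:1
  |U|=4: {3,4,5,6}:4
  |U|=5: {2,3,4,5,6}:4
  start at 0(q): 4
  start at 1(r): 4
sum over floor = 8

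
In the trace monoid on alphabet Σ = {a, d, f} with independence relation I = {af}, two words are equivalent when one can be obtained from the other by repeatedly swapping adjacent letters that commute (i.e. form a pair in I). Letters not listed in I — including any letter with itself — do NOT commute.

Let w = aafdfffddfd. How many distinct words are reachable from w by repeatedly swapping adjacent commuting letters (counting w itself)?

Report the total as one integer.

3

drop 0:a onto floor
drop 1:a onto {0:a}
drop 2:f onto floor
drop 3:d onto {1:a, 2:f}
drop 4:f onto {3:d}
drop 5:f onto {4:f}
drop 6:f onto {5:f}
drop 7:d onto {6:f}
drop 8:d onto {7:d}
drop 9:f onto {8:d}
drop 10:d onto {9:f}
ground layer = {0:a, 2:f}
drop-orders for the pieces not yet dropped (sum over which currently-grounded one goes next):
  1 to go: {10} 1
  2 to go: {9,10} 1
  3 to go: {8,9,10} 1
  4 to go: {7,8,9,10} 1
  5 to go: {6,7,8,9,10} 1
  6 to go: {5,6,7,8,9,10} 1
  7 to go: {4,5,6,7,8,9,10} 1
  8 to go: {3,4,5,6,7,8,9,10} 1
  9 to go: {1,3,4,5,6,7,8,9,10} 1  {2,3,4,5,6,7,8,9,10} 1
  if 0:a drops first: 2 orders
  if 2:f drops first: 1 orders
heap linearizations: 3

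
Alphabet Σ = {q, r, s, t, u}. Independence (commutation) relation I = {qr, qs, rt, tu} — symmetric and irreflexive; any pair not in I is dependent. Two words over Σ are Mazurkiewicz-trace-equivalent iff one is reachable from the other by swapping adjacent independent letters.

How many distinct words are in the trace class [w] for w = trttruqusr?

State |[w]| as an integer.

#0=t has no predecessor
#1=r has no predecessor
#2=t depends on [0:t]
#3=t depends on [2:t]
#4=r depends on [1:r]
#5=u depends on [4:r]
#6=q depends on [3:t, 5:u]
#7=u depends on [6:q]
#8=s depends on [7:u]
#9=r depends on [8:s]
sources: [0:t, 1:r]
N(rest) = Σ N(rest − s) over sources s of rest; N(one piece) = 1:
  size 1 → [9]=1
  size 2 → [8,9]=1
  size 3 → [7,8,9]=1
  size 4 → [6,7,8,9]=1
  size 5 → [3,6,7,8,9]=1  [5,6,7,8,9]=1
  size 6 → [2,3,6,7,8,9]=1  [3,5,6,7,8,9]=2  [4,5,6,7,8,9]=1
  size 7 → [0,2,3,6,7,8,9]=1  [1,4,5,6,7,8,9]=1  [2,3,5,6,7,8,9]=3  [3,4,5,6,7,8,9]=3
  size 8 → [0,2,3,5,6,7,8,9]=4  [1,3,4,5,6,7,8,9]=4  [2,3,4,5,6,7,8,9]=6
  first=0(t) contributes 10
  first=1(r) contributes 10
|[w]| = 20

20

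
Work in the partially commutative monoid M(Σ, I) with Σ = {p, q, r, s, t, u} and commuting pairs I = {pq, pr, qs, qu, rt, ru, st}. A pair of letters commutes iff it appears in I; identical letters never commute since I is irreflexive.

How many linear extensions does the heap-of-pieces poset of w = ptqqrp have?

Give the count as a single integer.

piece 0:p — minimal
piece 1:t rests on {0:p}
piece 2:q rests on {1:t}
piece 3:q rests on {2:q}
piece 4:r rests on {3:q}
piece 5:p rests on {1:t}
minimal pieces: {0:p}
ways to finish when only these pieces remain (= sum over removing one remaining piece with nothing left below it):
  1 left: {4}→1  {5}→1
  2 left: {3,4}→1  {4,5}→2
  3 left: {2,3,4}→1  {3,4,5}→3
  4 left: {2,3,4,5}→4
  placing 0:p first → 4 extensions

4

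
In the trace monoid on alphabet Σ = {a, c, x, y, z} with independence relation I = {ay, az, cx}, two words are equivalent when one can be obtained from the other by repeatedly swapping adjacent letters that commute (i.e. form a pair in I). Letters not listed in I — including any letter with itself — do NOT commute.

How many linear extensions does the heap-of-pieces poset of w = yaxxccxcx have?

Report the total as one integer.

70

drop 0:y onto floor
drop 1:a onto floor
drop 2:x onto {0:y, 1:a}
drop 3:x onto {2:x}
drop 4:c onto {0:y, 1:a}
drop 5:c onto {4:c}
drop 6:x onto {3:x}
drop 7:c onto {5:c}
drop 8:x onto {6:x}
ground layer = {0:y, 1:a}
drop-orders for the pieces not yet dropped (sum over which currently-grounded one goes next):
  1 to go: {7} 1  {8} 1
  2 to go: {5,7} 1  {6,8} 1  {7,8} 2
  3 to go: {3,6,8} 1  {4,5,7} 1  {5,7,8} 3  {6,7,8} 3
  4 to go: {2,3,6,8} 1  {3,6,7,8} 4  {4,5,7,8} 4  {5,6,7,8} 6
  5 to go: {2,3,6,7,8} 5  {3,5,6,7,8} 10  {4,5,6,7,8} 10
  6 to go: {2,3,5,6,7,8} 15  {3,4,5,6,7,8} 20
  7 to go: {2,3,4,5,6,7,8} 35
  if 0:y drops first: 35 orders
  if 1:a drops first: 35 orders
heap linearizations: 70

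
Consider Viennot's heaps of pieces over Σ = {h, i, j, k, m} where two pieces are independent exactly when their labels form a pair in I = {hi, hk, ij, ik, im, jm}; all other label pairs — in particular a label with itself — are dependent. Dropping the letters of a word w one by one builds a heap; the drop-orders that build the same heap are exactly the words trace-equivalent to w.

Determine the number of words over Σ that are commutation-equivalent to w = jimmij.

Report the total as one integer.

90

#0=j has no predecessor
#1=i has no predecessor
#2=m has no predecessor
#3=m depends on [2:m]
#4=i depends on [1:i]
#5=j depends on [0:j]
sources: [0:j, 1:i, 2:m]
N(rest) = Σ N(rest − s) over sources s of rest; N(one piece) = 1:
  size 1 → [3]=1  [4]=1  [5]=1
  size 2 → [0,5]=1  [1,4]=1  [2,3]=1  [3,4]=2  [3,5]=2  [4,5]=2
  size 3 → [0,3,5]=3  [0,4,5]=3  [1,3,4]=3  [1,4,5]=3  [2,3,4]=3  [2,3,5]=3  [3,4,5]=6
  size 4 → [0,1,4,5]=6  [0,2,3,5]=6  [0,3,4,5]=12  [1,2,3,4]=6  [1,3,4,5]=12  [2,3,4,5]=12
  first=0(j) contributes 30
  first=1(i) contributes 30
  first=2(m) contributes 30
|[w]| = 90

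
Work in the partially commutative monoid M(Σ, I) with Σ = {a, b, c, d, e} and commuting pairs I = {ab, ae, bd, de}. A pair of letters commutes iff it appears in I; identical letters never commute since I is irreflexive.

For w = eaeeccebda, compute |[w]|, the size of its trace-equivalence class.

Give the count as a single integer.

24

drop 0:e onto floor
drop 1:a onto floor
drop 2:e onto {0:e}
drop 3:e onto {2:e}
drop 4:c onto {1:a, 3:e}
drop 5:c onto {4:c}
drop 6:e onto {5:c}
drop 7:b onto {6:e}
drop 8:d onto {5:c}
drop 9:a onto {8:d}
ground layer = {0:e, 1:a}
drop-orders for the pieces not yet dropped (sum over which currently-grounded one goes next):
  1 to go: {7} 1  {9} 1
  2 to go: {6,7} 1  {7,9} 2  {8,9} 1
  3 to go: {6,7,9} 3  {7,8,9} 3
  4 to go: {6,7,8,9} 6
  5 to go: {5,6,7,8,9} 6
  6 to go: {4,5,6,7,8,9} 6
  7 to go: {1,4,5,6,7,8,9} 6  {3,4,5,6,7,8,9} 6
  8 to go: {1,3,4,5,6,7,8,9} 12  {2,3,4,5,6,7,8,9} 6
  if 0:e drops first: 18 orders
  if 1:a drops first: 6 orders
heap linearizations: 24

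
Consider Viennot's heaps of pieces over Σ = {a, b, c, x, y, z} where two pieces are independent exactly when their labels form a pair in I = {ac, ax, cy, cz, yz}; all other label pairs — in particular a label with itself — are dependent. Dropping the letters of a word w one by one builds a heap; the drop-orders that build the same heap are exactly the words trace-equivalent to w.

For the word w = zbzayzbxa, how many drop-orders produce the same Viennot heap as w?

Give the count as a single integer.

4

#0=z has no predecessor
#1=b depends on [0:z]
#2=z depends on [1:b]
#3=a depends on [2:z]
#4=y depends on [3:a]
#5=z depends on [3:a]
#6=b depends on [4:y, 5:z]
#7=x depends on [6:b]
#8=a depends on [6:b]
sources: [0:z]
N(rest) = Σ N(rest − s) over sources s of rest; N(one piece) = 1:
  size 1 → [7]=1  [8]=1
  size 2 → [7,8]=2
  size 3 → [6,7,8]=2
  size 4 → [4,6,7,8]=2  [5,6,7,8]=2
  size 5 → [4,5,6,7,8]=4
  size 6 → [3,4,5,6,7,8]=4
  size 7 → [2,3,4,5,6,7,8]=4
  first=0(z) contributes 4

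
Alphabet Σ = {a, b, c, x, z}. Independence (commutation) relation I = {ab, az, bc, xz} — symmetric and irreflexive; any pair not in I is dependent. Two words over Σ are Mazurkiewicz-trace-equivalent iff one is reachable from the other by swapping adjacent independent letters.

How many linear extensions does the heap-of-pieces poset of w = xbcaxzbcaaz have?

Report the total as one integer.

72

0(x) covers ∅
1(b) covers 0:x
2(c) covers 0:x
3(a) covers 2:c
4(x) covers 1:b, 3:a
5(z) covers 1:b, 2:c
6(b) covers 4:x, 5:z
7(c) covers 4:x, 5:z
8(a) covers 7:c
9(a) covers 8:a
10(z) covers 6:b, 7:c
floor of heap: 0:x
completions by unplaced set U, small U first (add the entries for U minus each lowest piece of U):
  |U|=1: {9}:1  {10}:1
  |U|=2: {6,10}:1  {8,9}:1  {9,10}:2
  |U|=3: {6,9,10}:3  {8,9,10}:3
  |U|=4: {6,8,9,10}:6  {7,8,9,10}:3
  |U|=5: {6,7,8,9,10}:9
  |U|=6: {4,6,7,8,9,10}:9  {5,6,7,8,9,10}:9
  |U|=7: {3,4,6,7,8,9,10}:9  {4,5,6,7,8,9,10}:18
  |U|=8: {1,4,5,6,7,8,9,10}:18  {3,4,5,6,7,8,9,10}:27
  |U|=9: {1,3,4,5,6,7,8,9,10}:45  {2,3,4,5,6,7,8,9,10}:27
  start at 0(x): 72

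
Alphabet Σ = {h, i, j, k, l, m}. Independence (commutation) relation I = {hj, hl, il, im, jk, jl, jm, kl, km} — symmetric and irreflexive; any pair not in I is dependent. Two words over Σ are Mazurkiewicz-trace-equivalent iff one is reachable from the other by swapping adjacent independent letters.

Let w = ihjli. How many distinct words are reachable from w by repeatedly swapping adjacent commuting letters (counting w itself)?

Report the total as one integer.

10

#0=i has no predecessor
#1=h depends on [0:i]
#2=j depends on [0:i]
#3=l has no predecessor
#4=i depends on [1:h, 2:j]
sources: [0:i, 3:l]
N(rest) = Σ N(rest − s) over sources s of rest; N(one piece) = 1:
  size 1 → [3]=1  [4]=1
  size 2 → [1,4]=1  [2,4]=1  [3,4]=2
  size 3 → [1,2,4]=2  [1,3,4]=3  [2,3,4]=3
  first=0(i) contributes 8
  first=3(l) contributes 2
|[w]| = 10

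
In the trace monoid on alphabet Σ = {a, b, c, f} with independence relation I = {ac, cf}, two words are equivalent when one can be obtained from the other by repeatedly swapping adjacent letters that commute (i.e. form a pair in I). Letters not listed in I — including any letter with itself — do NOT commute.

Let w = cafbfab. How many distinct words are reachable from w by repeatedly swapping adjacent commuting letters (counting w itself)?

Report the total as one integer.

0(c) covers ∅
1(a) covers ∅
2(f) covers 1:a
3(b) covers 0:c, 2:f
4(f) covers 3:b
5(a) covers 4:f
6(b) covers 5:a
floor of heap: 0:c, 1:a
completions by unplaced set U, small U first (add the entries for U minus each lowest piece of U):
  |U|=1: {6}:1
  |U|=2: {5,6}:1
  |U|=3: {4,5,6}:1
  |U|=4: {3,4,5,6}:1
  |U|=5: {0,3,4,5,6}:1  {2,3,4,5,6}:1
  start at 0(c): 1
  start at 1(a): 2
sum over floor = 3

3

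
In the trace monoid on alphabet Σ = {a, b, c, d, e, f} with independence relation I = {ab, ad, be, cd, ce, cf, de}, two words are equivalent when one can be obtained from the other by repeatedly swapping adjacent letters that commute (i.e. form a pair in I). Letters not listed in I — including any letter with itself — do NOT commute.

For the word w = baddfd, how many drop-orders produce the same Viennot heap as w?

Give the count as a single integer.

4

drop 0:b onto floor
drop 1:a onto floor
drop 2:d onto {0:b}
drop 3:d onto {2:d}
drop 4:f onto {1:a, 3:d}
drop 5:d onto {4:f}
ground layer = {0:b, 1:a}
drop-orders for the pieces not yet dropped (sum over which currently-grounded one goes next):
  1 to go: {5} 1
  2 to go: {4,5} 1
  3 to go: {1,4,5} 1  {3,4,5} 1
  4 to go: {1,3,4,5} 2  {2,3,4,5} 1
  if 0:b drops first: 3 orders
  if 1:a drops first: 1 orders
heap linearizations: 4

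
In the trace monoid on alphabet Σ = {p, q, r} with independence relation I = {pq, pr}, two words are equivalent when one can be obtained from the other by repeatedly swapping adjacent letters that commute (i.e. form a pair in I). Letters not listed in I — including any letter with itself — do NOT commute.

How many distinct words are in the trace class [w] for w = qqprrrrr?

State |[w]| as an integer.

8

drop 0:q onto floor
drop 1:q onto {0:q}
drop 2:p onto floor
drop 3:r onto {1:q}
drop 4:r onto {3:r}
drop 5:r onto {4:r}
drop 6:r onto {5:r}
drop 7:r onto {6:r}
ground layer = {0:q, 2:p}
drop-orders for the pieces not yet dropped (sum over which currently-grounded one goes next):
  1 to go: {2} 1  {7} 1
  2 to go: {2,7} 2  {6,7} 1
  3 to go: {2,6,7} 3  {5,6,7} 1
  4 to go: {2,5,6,7} 4  {4,5,6,7} 1
  5 to go: {2,4,5,6,7} 5  {3,4,5,6,7} 1
  6 to go: {1,3,4,5,6,7} 1  {2,3,4,5,6,7} 6
  if 0:q drops first: 7 orders
  if 2:p drops first: 1 orders
heap linearizations: 8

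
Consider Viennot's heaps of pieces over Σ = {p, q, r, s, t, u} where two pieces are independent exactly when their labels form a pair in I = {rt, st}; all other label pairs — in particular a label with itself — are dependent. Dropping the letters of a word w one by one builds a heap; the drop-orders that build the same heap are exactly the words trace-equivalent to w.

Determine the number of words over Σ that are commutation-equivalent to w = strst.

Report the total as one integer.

10

drop 0:s onto floor
drop 1:t onto floor
drop 2:r onto {0:s}
drop 3:s onto {2:r}
drop 4:t onto {1:t}
ground layer = {0:s, 1:t}
drop-orders for the pieces not yet dropped (sum over which currently-grounded one goes next):
  1 to go: {3} 1  {4} 1
  2 to go: {1,4} 1  {2,3} 1  {3,4} 2
  3 to go: {0,2,3} 1  {1,3,4} 3  {2,3,4} 3
  if 0:s drops first: 6 orders
  if 1:t drops first: 4 orders
heap linearizations: 10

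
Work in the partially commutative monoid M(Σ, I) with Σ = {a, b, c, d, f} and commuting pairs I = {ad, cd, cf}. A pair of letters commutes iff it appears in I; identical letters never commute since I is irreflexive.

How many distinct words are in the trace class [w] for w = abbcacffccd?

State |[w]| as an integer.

20

drop 0:a onto floor
drop 1:b onto {0:a}
drop 2:b onto {1:b}
drop 3:c onto {2:b}
drop 4:a onto {3:c}
drop 5:c onto {4:a}
drop 6:f onto {4:a}
drop 7:f onto {6:f}
drop 8:c onto {5:c}
drop 9:c onto {8:c}
drop 10:d onto {7:f}
ground layer = {0:a}
drop-orders for the pieces not yet dropped (sum over which currently-grounded one goes next):
  1 to go: {9} 1  {10} 1
  2 to go: {7,10} 1  {8,9} 1  {9,10} 2
  3 to go: {5,8,9} 1  {6,7,10} 1  {7,9,10} 3  {8,9,10} 3
  4 to go: {5,8,9,10} 4  {6,7,9,10} 4  {7,8,9,10} 6
  5 to go: {5,7,8,9,10} 10  {6,7,8,9,10} 10
  6 to go: {5,6,7,8,9,10} 20
  7 to go: {4,5,6,7,8,9,10} 20
  8 to go: {3,4,5,6,7,8,9,10} 20
  9 to go: {2,3,4,5,6,7,8,9,10} 20
  if 0:a drops first: 20 orders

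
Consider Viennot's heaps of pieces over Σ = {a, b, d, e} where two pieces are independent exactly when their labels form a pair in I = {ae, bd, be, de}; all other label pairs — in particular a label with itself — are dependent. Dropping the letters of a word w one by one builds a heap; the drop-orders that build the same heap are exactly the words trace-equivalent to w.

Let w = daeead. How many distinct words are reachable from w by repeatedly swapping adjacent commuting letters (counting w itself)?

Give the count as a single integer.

15

0(d) covers ∅
1(a) covers 0:d
2(e) covers ∅
3(e) covers 2:e
4(a) covers 1:a
5(d) covers 4:a
floor of heap: 0:d, 2:e
completions by unplaced set U, small U first (add the entries for U minus each lowest piece of U):
  |U|=1: {3}:1  {5}:1
  |U|=2: {2,3}:1  {3,5}:2  {4,5}:1
  |U|=3: {1,4,5}:1  {2,3,5}:3  {3,4,5}:3
  |U|=4: {0,1,4,5}:1  {1,3,4,5}:4  {2,3,4,5}:6
  start at 0(d): 10
  start at 2(e): 5
sum over floor = 15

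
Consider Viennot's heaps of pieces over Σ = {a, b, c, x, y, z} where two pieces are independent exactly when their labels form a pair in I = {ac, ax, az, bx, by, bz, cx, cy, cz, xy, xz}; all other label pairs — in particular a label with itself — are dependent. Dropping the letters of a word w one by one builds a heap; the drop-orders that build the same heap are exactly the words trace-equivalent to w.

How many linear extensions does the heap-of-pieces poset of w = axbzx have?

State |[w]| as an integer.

30

piece 0:a — minimal
piece 1:x — minimal
piece 2:b rests on {0:a}
piece 3:z — minimal
piece 4:x rests on {1:x}
minimal pieces: {0:a, 1:x, 3:z}
ways to finish when only these pieces remain (= sum over removing one remaining piece with nothing left below it):
  1 left: {2}→1  {3}→1  {4}→1
  2 left: {0,2}→1  {1,4}→1  {2,3}→2  {2,4}→2  {3,4}→2
  3 left: {0,2,3}→3  {0,2,4}→3  {1,2,4}→3  {1,3,4}→3  {2,3,4}→6
  placing 0:a first → 12 extensions
  placing 1:x first → 12 extensions
  placing 3:z first → 6 extensions
total linear extensions = 30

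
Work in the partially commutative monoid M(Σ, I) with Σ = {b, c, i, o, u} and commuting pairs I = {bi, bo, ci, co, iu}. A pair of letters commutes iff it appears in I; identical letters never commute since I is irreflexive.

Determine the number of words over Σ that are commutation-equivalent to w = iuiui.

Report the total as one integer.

piece 0:i — minimal
piece 1:u — minimal
piece 2:i rests on {0:i}
piece 3:u rests on {1:u}
piece 4:i rests on {2:i}
minimal pieces: {0:i, 1:u}
ways to finish when only these pieces remain (= sum over removing one remaining piece with nothing left below it):
  1 left: {3}→1  {4}→1
  2 left: {1,3}→1  {2,4}→1  {3,4}→2
  3 left: {0,2,4}→1  {1,3,4}→3  {2,3,4}→3
  placing 0:i first → 6 extensions
  placing 1:u first → 4 extensions
total linear extensions = 10

10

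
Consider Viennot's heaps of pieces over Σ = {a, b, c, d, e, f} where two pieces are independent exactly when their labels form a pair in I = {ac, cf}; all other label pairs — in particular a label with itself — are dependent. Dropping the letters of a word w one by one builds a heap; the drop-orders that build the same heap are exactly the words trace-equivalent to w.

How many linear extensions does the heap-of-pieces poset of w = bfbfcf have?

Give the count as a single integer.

0(b) covers ∅
1(f) covers 0:b
2(b) covers 1:f
3(f) covers 2:b
4(c) covers 2:b
5(f) covers 3:f
floor of heap: 0:b
completions by unplaced set U, small U first (add the entries for U minus each lowest piece of U):
  |U|=1: {4}:1  {5}:1
  |U|=2: {3,5}:1  {4,5}:2
  |U|=3: {3,4,5}:3
  |U|=4: {2,3,4,5}:3
  start at 0(b): 3

3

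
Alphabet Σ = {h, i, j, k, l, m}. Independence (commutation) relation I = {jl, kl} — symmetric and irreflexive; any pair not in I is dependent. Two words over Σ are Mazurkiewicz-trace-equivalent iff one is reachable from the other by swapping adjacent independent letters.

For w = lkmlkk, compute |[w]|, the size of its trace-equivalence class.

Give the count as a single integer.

6

0(l) covers ∅
1(k) covers ∅
2(m) covers 0:l, 1:k
3(l) covers 2:m
4(k) covers 2:m
5(k) covers 4:k
floor of heap: 0:l, 1:k
completions by unplaced set U, small U first (add the entries for U minus each lowest piece of U):
  |U|=1: {3}:1  {5}:1
  |U|=2: {3,5}:2  {4,5}:1
  |U|=3: {3,4,5}:3
  |U|=4: {2,3,4,5}:3
  start at 0(l): 3
  start at 1(k): 3
sum over floor = 6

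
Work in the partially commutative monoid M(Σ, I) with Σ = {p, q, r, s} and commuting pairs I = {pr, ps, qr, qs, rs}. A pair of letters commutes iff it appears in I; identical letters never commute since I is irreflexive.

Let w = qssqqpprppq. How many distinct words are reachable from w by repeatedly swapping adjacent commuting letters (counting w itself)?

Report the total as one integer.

495

0(q) covers ∅
1(s) covers ∅
2(s) covers 1:s
3(q) covers 0:q
4(q) covers 3:q
5(p) covers 4:q
6(p) covers 5:p
7(r) covers ∅
8(p) covers 6:p
9(p) covers 8:p
10(q) covers 9:p
floor of heap: 0:q, 1:s, 7:r
completions by unplaced set U, small U first (add the entries for U minus each lowest piece of U):
  |U|=1: {2}:1  {7}:1  {10}:1
  |U|=2: {1,2}:1  {2,7}:2  {2,10}:2  {7,10}:2  {9,10}:1
  |U|=3: {1,2,7}:3  {1,2,10}:3  {2,7,10}:6  {2,9,10}:3  {7,9,10}:3  {8,9,10}:1
  |U|=4: {1,2,7,10}:12  {1,2,9,10}:6  {2,7,9,10}:12  {2,8,9,10}:4  {6,8,9,10}:1  {7,8,9,10}:4
  |U|=5: {1,2,7,9,10}:30  {1,2,8,9,10}:10  {2,6,8,9,10}:5  {2,7,8,9,10}:20  {5,6,8,9,10}:1  {6,7,8,9,10}:5
  |U|=6: {1,2,6,8,9,10}:15  {1,2,7,8,9,10}:60  {2,5,6,8,9,10}:6  {2,6,7,8,9,10}:30  {4,5,6,8,9,10}:1  {5,6,7,8,9,10}:6
  |U|=7: {1,2,5,6,8,9,10}:21  {1,2,6,7,8,9,10}:105  {2,4,5,6,8,9,10}:7  {2,5,6,7,8,9,10}:42  {3,4,5,6,8,9,10}:1  {4,5,6,7,8,9,10}:7
  |U|=8: {0,3,4,5,6,8,9,10}:1  {1,2,4,5,6,8,9,10}:28  {1,2,5,6,7,8,9,10}:168  {2,3,4,5,6,8,9,10}:8  {2,4,5,6,7,8,9,10}:56  {3,4,5,6,7,8,9,10}:8
  |U|=9: {0,2,3,4,5,6,8,9,10}:9  {0,3,4,5,6,7,8,9,10}:9  {1,2,3,4,5,6,8,9,10}:36  {1,2,4,5,6,7,8,9,10}:252  {2,3,4,5,6,7,8,9,10}:72
  start at 0(q): 360
  start at 1(s): 90
  start at 7(r): 45
sum over floor = 495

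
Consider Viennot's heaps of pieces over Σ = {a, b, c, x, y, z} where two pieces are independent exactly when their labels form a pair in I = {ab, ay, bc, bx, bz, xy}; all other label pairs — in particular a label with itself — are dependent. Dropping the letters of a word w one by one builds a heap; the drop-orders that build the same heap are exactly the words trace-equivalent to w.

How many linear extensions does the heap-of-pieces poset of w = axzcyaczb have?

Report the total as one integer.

7

drop 0:a onto floor
drop 1:x onto {0:a}
drop 2:z onto {1:x}
drop 3:c onto {2:z}
drop 4:y onto {3:c}
drop 5:a onto {3:c}
drop 6:c onto {4:y, 5:a}
drop 7:z onto {6:c}
drop 8:b onto {4:y}
ground layer = {0:a}
drop-orders for the pieces not yet dropped (sum over which currently-grounded one goes next):
  1 to go: {7} 1  {8} 1
  2 to go: {6,7} 1  {7,8} 2
  3 to go: {5,6,7} 1  {6,7,8} 3
  4 to go: {4,6,7,8} 3  {5,6,7,8} 4
  5 to go: {4,5,6,7,8} 7
  6 to go: {3,4,5,6,7,8} 7
  7 to go: {2,3,4,5,6,7,8} 7
  if 0:a drops first: 7 orders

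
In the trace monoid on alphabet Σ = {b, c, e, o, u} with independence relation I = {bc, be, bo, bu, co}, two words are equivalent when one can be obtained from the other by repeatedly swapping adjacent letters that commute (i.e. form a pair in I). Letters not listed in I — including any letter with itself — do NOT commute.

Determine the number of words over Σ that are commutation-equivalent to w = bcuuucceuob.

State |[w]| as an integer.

drop 0:b onto floor
drop 1:c onto floor
drop 2:u onto {1:c}
drop 3:u onto {2:u}
drop 4:u onto {3:u}
drop 5:c onto {4:u}
drop 6:c onto {5:c}
drop 7:e onto {6:c}
drop 8:u onto {7:e}
drop 9:o onto {8:u}
drop 10:b onto {0:b}
ground layer = {0:b, 1:c}
drop-orders for the pieces not yet dropped (sum over which currently-grounded one goes next):
  1 to go: {9} 1  {10} 1
  2 to go: {0,10} 1  {8,9} 1  {9,10} 2
  3 to go: {0,9,10} 3  {7,8,9} 1  {8,9,10} 3
  4 to go: {0,8,9,10} 6  {6,7,8,9} 1  {7,8,9,10} 4
  5 to go: {0,7,8,9,10} 10  {5,6,7,8,9} 1  {6,7,8,9,10} 5
  6 to go: {0,6,7,8,9,10} 15  {4,5,6,7,8,9} 1  {5,6,7,8,9,10} 6
  7 to go: {0,5,6,7,8,9,10} 21  {3,4,5,6,7,8,9} 1  {4,5,6,7,8,9,10} 7
  8 to go: {0,4,5,6,7,8,9,10} 28  {2,3,4,5,6,7,8,9} 1  {3,4,5,6,7,8,9,10} 8
  9 to go: {0,3,4,5,6,7,8,9,10} 36  {1,2,3,4,5,6,7,8,9} 1  {2,3,4,5,6,7,8,9,10} 9
  if 0:b drops first: 10 orders
  if 1:c drops first: 45 orders
heap linearizations: 55

55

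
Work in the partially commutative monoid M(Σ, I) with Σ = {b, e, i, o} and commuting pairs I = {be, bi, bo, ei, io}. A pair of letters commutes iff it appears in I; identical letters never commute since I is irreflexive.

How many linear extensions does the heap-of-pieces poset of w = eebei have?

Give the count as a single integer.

0(e) covers ∅
1(e) covers 0:e
2(b) covers ∅
3(e) covers 1:e
4(i) covers ∅
floor of heap: 0:e, 2:b, 4:i
completions by unplaced set U, small U first (add the entries for U minus each lowest piece of U):
  |U|=1: {2}:1  {3}:1  {4}:1
  |U|=2: {1,3}:1  {2,3}:2  {2,4}:2  {3,4}:2
  |U|=3: {0,1,3}:1  {1,2,3}:3  {1,3,4}:3  {2,3,4}:6
  start at 0(e): 12
  start at 2(b): 4
  start at 4(i): 4
sum over floor = 20

20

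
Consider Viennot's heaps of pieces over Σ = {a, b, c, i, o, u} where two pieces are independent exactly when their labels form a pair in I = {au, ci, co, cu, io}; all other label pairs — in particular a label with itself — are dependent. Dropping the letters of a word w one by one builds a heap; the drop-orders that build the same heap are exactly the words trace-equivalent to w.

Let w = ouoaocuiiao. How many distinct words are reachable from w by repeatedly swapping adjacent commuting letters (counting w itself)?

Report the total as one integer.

5

0(o) covers ∅
1(u) covers 0:o
2(o) covers 1:u
3(a) covers 2:o
4(o) covers 3:a
5(c) covers 3:a
6(u) covers 4:o
7(i) covers 6:u
8(i) covers 7:i
9(a) covers 5:c, 8:i
10(o) covers 9:a
floor of heap: 0:o
completions by unplaced set U, small U first (add the entries for U minus each lowest piece of U):
  |U|=1: {10}:1
  |U|=2: {9,10}:1
  |U|=3: {5,9,10}:1  {8,9,10}:1
  |U|=4: {5,8,9,10}:2  {7,8,9,10}:1
  |U|=5: {5,7,8,9,10}:3  {6,7,8,9,10}:1
  |U|=6: {4,6,7,8,9,10}:1  {5,6,7,8,9,10}:4
  |U|=7: {4,5,6,7,8,9,10}:5
  |U|=8: {3,4,5,6,7,8,9,10}:5
  |U|=9: {2,3,4,5,6,7,8,9,10}:5
  start at 0(o): 5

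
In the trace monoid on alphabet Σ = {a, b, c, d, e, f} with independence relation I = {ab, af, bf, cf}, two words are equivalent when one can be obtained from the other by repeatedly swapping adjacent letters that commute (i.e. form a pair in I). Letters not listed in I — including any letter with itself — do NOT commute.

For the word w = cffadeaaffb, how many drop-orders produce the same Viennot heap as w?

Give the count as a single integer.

180

0(c) covers ∅
1(f) covers ∅
2(f) covers 1:f
3(a) covers 0:c
4(d) covers 2:f, 3:a
5(e) covers 4:d
6(a) covers 5:e
7(a) covers 6:a
8(f) covers 5:e
9(f) covers 8:f
10(b) covers 5:e
floor of heap: 0:c, 1:f
completions by unplaced set U, small U first (add the entries for U minus each lowest piece of U):
  |U|=1: {7}:1  {9}:1  {10}:1
  |U|=2: {6,7}:1  {7,9}:2  {7,10}:2  {8,9}:1  {9,10}:2
  |U|=3: {6,7,9}:3  {6,7,10}:3  {7,8,9}:3  {7,9,10}:6  {8,9,10}:3
  |U|=4: {6,7,8,9}:6  {6,7,9,10}:12  {7,8,9,10}:12
  |U|=5: {6,7,8,9,10}:30
  |U|=6: {5,6,7,8,9,10}:30
  |U|=7: {4,5,6,7,8,9,10}:30
  |U|=8: {2,4,5,6,7,8,9,10}:30  {3,4,5,6,7,8,9,10}:30
  |U|=9: {0,3,4,5,6,7,8,9,10}:30  {1,2,4,5,6,7,8,9,10}:30  {2,3,4,5,6,7,8,9,10}:60
  start at 0(c): 90
  start at 1(f): 90
sum over floor = 180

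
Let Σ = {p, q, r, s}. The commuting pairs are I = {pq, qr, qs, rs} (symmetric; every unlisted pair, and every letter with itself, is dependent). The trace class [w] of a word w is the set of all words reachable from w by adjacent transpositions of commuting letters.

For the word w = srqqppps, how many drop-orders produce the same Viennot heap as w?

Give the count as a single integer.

piece 0:s — minimal
piece 1:r — minimal
piece 2:q — minimal
piece 3:q rests on {2:q}
piece 4:p rests on {0:s, 1:r}
piece 5:p rests on {4:p}
piece 6:p rests on {5:p}
piece 7:s rests on {6:p}
minimal pieces: {0:s, 1:r, 2:q}
ways to finish when only these pieces remain (= sum over removing one remaining piece with nothing left below it):
  1 left: {3}→1  {7}→1
  2 left: {2,3}→1  {3,7}→2  {6,7}→1
  3 left: {2,3,7}→3  {3,6,7}→3  {5,6,7}→1
  4 left: {2,3,6,7}→6  {3,5,6,7}→4  {4,5,6,7}→1
  5 left: {0,4,5,6,7}→1  {1,4,5,6,7}→1  {2,3,5,6,7}→10  {3,4,5,6,7}→5
  6 left: {0,1,4,5,6,7}→2  {0,3,4,5,6,7}→6  {1,3,4,5,6,7}→6  {2,3,4,5,6,7}→15
  placing 0:s first → 21 extensions
  placing 1:r first → 21 extensions
  placing 2:q first → 14 extensions
total linear extensions = 56

56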